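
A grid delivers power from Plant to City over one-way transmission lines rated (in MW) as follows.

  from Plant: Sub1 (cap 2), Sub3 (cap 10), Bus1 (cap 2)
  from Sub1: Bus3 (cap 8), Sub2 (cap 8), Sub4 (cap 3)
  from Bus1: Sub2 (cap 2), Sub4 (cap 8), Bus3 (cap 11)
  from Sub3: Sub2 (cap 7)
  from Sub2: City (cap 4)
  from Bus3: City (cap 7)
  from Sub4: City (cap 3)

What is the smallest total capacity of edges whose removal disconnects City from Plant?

Augment Plant→Sub1→Sub2→City: bottleneck 2, flow now 2.
Augment Plant→Bus1→Sub2→City: bottleneck 2, flow now 4.
Augment Plant→Sub3→Sub2→Sub1→Bus3→City: bottleneck 2, flow now 6. (uses reverse residual edge)
Augment Plant→Sub3→Sub2→Bus1→Bus3→City: bottleneck 2, flow now 8. (uses reverse residual edge)
No augmenting path remains; maximum flow = 8.
By max-flow min-cut, the minimum cut capacity equals the max flow.
In the residual graph, reachable from Plant: {Plant, Sub3, Sub2}.
Min-cut edges: Plant→Sub1 (2), Plant→Bus1 (2), Sub2→City (4); capacity 2 + 2 + 4 = 8.

8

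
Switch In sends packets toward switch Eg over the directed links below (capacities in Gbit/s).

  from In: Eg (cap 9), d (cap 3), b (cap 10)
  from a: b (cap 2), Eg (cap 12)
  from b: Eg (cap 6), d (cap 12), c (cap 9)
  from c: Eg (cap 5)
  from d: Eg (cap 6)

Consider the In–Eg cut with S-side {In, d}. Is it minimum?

Given cut capacity: 10 + 9 + 6 = 25.
Augment In→Eg: bottleneck 9, flow now 9.
Augment In→b→Eg: bottleneck 6, flow now 15.
Augment In→d→Eg: bottleneck 3, flow now 18.
Augment In→b→c→Eg: bottleneck 4, flow now 22.
No augmenting path remains; maximum flow = 22.
In the residual graph, reachable from In: {In}.
Min-cut edges: In→b (10), In→d (3), In→Eg (9); capacity 10 + 3 + 9 = 22.
Cut capacity 25 exceeds the max flow 22, so it is not minimum.

No — its capacity is 25, but the minimum cut has capacity 22.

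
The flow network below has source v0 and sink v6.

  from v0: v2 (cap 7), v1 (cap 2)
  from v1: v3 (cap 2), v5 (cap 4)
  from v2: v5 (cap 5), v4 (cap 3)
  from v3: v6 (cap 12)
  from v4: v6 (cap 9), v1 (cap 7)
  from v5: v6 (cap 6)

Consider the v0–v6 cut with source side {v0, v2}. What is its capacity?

Edges leaving {v0, v2}: v0→v1 (2), v2→v4 (3), v2→v5 (5).
Cut capacity = 2 + 3 + 5 = 10.

10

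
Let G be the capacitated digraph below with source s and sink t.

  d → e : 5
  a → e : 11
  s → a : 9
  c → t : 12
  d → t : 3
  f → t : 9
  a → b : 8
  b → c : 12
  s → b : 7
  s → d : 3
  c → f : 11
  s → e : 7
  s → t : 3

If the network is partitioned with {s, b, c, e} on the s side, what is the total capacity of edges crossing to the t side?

38

Edges leaving {s, b, c, e}: s→a (9), s→d (3), s→t (3), c→f (11), c→t (12).
Cut capacity = 9 + 3 + 3 + 11 + 12 = 38.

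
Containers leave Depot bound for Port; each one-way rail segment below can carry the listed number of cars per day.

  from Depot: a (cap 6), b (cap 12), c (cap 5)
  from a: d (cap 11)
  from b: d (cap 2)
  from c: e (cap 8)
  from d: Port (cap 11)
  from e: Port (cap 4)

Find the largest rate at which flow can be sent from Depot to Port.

Augment Depot→a→d→Port: bottleneck 6, flow now 6.
Augment Depot→b→d→Port: bottleneck 2, flow now 8.
Augment Depot→c→e→Port: bottleneck 4, flow now 12.
No augmenting path remains; maximum flow = 12.
In the residual graph, reachable from Depot: {Depot, b, c, e}.
Min-cut edges: Depot→a (6), b→d (2), e→Port (4); capacity 6 + 2 + 4 = 12.
This cut is saturated, so no flow can exceed 12.

12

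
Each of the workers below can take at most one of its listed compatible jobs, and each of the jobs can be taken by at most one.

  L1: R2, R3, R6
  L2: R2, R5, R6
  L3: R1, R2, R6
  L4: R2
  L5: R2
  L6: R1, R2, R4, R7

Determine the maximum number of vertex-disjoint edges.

Unit-capacity flow: source→left, listed edges, right→sink; max matching = max flow.
Augmenting path L1→R2 (+1); matched 1.
Augmenting path L2→R5 (+1); matched 2.
Augmenting path L3→R1 (+1); matched 3.
Augmenting path L6→R4 (+1); matched 4.
Augmenting path L4→R2→L1→R3 (+1); matched 5.
No augmenting path remains; maximum matching = 5.
König certificate: {L1, L2, L3, L6, R2} is a vertex cover of size 5 (every listed pair touches it), so no matching can be larger.

5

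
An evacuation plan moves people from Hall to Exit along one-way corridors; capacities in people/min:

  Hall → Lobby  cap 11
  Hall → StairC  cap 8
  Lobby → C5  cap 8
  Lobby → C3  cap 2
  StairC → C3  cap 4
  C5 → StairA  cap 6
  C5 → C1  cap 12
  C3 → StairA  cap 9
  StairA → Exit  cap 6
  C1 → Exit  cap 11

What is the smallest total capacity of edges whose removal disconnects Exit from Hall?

Augment Hall→Lobby→C5→StairA→Exit: bottleneck 6, flow now 6.
Augment Hall→Lobby→C5→C1→Exit: bottleneck 2, flow now 8.
Augment Hall→Lobby→C3→StairA→C5→C1→Exit: bottleneck 2, flow now 10. (uses reverse residual edge)
Augment Hall→StairC→C3→StairA→C5→C1→Exit: bottleneck 4, flow now 14. (uses reverse residual edge)
No augmenting path remains; maximum flow = 14.
By max-flow min-cut, the minimum cut capacity equals the max flow.
In the residual graph, reachable from Hall: {Hall, Lobby, StairC}.
Min-cut edges: Lobby→C5 (8), Lobby→C3 (2), StairC→C3 (4); capacity 8 + 2 + 4 = 14.

14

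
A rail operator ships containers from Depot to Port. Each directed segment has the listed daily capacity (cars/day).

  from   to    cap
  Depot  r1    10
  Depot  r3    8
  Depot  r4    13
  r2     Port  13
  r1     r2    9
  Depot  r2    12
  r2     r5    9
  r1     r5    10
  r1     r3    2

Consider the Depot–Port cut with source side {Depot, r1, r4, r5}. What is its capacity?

31

Edges leaving {Depot, r1, r4, r5}: Depot→r2 (12), Depot→r3 (8), r1→r2 (9), r1→r3 (2).
Cut capacity = 12 + 8 + 9 + 2 = 31.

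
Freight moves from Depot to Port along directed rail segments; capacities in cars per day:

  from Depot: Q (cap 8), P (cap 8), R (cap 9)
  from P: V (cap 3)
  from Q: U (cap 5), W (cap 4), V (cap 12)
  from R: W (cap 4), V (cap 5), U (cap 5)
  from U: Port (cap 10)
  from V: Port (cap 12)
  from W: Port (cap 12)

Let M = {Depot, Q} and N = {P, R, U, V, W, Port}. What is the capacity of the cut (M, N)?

38

Edges leaving {Depot, Q}: Depot→P (8), Depot→R (9), Q→U (5), Q→V (12), Q→W (4).
Cut capacity = 8 + 9 + 5 + 12 + 4 = 38.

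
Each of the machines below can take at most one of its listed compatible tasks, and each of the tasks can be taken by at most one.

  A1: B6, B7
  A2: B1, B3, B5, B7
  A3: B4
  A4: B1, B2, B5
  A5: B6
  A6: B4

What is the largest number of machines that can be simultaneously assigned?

Unit-capacity flow: source→left, listed edges, right→sink; max matching = max flow.
Augmenting path A1→B6 (+1); matched 1.
Augmenting path A2→B1 (+1); matched 2.
Augmenting path A3→B4 (+1); matched 3.
Augmenting path A4→B2 (+1); matched 4.
Augmenting path A5→B6→A1→B7 (+1); matched 5.
No augmenting path remains; maximum matching = 5.
König certificate: {A1, A2, A4, A5, B4} is a vertex cover of size 5 (every listed pair touches it), so no matching can be larger.

5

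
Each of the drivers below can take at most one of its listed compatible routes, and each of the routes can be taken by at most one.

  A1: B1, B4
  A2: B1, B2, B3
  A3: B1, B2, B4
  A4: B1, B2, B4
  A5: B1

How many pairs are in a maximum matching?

4

Unit-capacity flow: source→left, listed edges, right→sink; max matching = max flow.
Augmenting path A1→B1 (+1); matched 1.
Augmenting path A2→B2 (+1); matched 2.
Augmenting path A3→B4 (+1); matched 3.
Augmenting path A4→B2→A2→B3 (+1); matched 4.
No augmenting path remains; maximum matching = 4.
König certificate: {A2, B1, B2, B4} is a vertex cover of size 4 (every listed pair touches it), so no matching can be larger.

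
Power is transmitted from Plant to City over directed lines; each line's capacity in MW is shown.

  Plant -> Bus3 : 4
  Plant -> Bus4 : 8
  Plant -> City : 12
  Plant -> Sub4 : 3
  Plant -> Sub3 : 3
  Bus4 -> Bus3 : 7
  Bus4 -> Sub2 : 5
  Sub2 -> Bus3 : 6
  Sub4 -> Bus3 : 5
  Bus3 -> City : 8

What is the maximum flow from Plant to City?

Augment Plant→City: bottleneck 12, flow now 12.
Augment Plant→Bus3→City: bottleneck 4, flow now 16.
Augment Plant→Bus4→Bus3→City: bottleneck 4, flow now 20.
No augmenting path remains; maximum flow = 20.
In the residual graph, reachable from Plant: {Plant, Bus4, Sub2, Sub4, Bus3, Sub3}.
Min-cut edges: Plant→City (12), Bus3→City (8); capacity 12 + 8 = 20.
This cut is saturated, so no flow can exceed 20.

20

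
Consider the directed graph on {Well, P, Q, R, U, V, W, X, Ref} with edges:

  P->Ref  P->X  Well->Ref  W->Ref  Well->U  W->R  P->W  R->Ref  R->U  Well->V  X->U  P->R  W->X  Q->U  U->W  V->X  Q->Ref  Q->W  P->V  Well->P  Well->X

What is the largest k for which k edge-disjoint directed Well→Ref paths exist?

Assign every edge capacity 1; by Menger, the answer equals the max flow.
Path Well→Ref (+1); total 1.
Path Well→P→Ref (+1); total 2.
Path Well→U→W→Ref (+1); total 3.
No residual Well→Ref path; max flow = 3.
Certifying cut of size 3: {U→W, Well→P, Well→Ref}.

3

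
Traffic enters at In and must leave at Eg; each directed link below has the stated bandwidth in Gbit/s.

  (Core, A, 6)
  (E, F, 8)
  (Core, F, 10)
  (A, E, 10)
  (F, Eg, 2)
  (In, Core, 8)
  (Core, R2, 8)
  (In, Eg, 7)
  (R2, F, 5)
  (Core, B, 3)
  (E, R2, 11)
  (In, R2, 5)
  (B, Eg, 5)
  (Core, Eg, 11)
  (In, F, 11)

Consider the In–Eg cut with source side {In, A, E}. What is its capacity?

Edges leaving {In, A, E}: In→Core (8), In→R2 (5), In→F (11), In→Eg (7), E→R2 (11), E→F (8).
Cut capacity = 8 + 5 + 11 + 7 + 11 + 8 = 50.

50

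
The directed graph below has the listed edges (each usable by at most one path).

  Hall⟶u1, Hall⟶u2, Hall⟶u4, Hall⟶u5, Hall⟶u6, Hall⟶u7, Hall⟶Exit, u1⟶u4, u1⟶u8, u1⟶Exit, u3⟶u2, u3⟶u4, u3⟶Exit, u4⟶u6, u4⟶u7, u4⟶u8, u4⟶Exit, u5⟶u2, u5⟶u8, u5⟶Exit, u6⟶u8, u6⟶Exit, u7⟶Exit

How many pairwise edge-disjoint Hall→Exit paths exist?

6

Assign every edge capacity 1; by Menger, the answer equals the max flow.
Path Hall→Exit (+1); total 1.
Path Hall→u1→Exit (+1); total 2.
Path Hall→u4→Exit (+1); total 3.
Path Hall→u5→Exit (+1); total 4.
Path Hall→u6→Exit (+1); total 5.
Path Hall→u7→Exit (+1); total 6.
No residual Hall→Exit path; max flow = 6.
Certifying cut of size 6: {Hall→Exit, Hall→u1, Hall→u4, Hall→u5, Hall→u6, Hall→u7}.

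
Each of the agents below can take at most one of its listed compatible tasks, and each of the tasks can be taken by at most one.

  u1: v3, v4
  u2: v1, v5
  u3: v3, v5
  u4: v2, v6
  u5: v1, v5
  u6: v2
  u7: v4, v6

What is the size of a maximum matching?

Unit-capacity flow: source→left, listed edges, right→sink; max matching = max flow.
Augmenting path u1→v3 (+1); matched 1.
Augmenting path u2→v1 (+1); matched 2.
Augmenting path u3→v5 (+1); matched 3.
Augmenting path u4→v2 (+1); matched 4.
Augmenting path u7→v4 (+1); matched 5.
Augmenting path u6→v2→u4→v6 (+1); matched 6.
No augmenting path remains; maximum matching = 6.
König certificate: {v1, v2, v3, v4, v5, v6} is a vertex cover of size 6 (every listed pair touches it), so no matching can be larger.

6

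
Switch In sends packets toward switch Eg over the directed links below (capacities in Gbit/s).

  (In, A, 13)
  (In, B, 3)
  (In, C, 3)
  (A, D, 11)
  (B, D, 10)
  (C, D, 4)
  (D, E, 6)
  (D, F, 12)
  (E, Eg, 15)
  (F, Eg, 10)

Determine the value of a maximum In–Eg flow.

Augment In→A→D→E→Eg: bottleneck 6, flow now 6.
Augment In→A→D→F→Eg: bottleneck 5, flow now 11.
Augment In→B→D→F→Eg: bottleneck 3, flow now 14.
Augment In→C→D→F→Eg: bottleneck 2, flow now 16.
No augmenting path remains; maximum flow = 16.
In the residual graph, reachable from In: {In, A, B, C, D, F}.
Min-cut edges: D→E (6), F→Eg (10); capacity 6 + 10 = 16.
This cut is saturated, so no flow can exceed 16.

16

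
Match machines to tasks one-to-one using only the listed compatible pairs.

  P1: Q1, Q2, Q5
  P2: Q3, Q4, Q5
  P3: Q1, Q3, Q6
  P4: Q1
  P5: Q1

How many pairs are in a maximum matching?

Unit-capacity flow: source→left, listed edges, right→sink; max matching = max flow.
Augmenting path P1→Q1 (+1); matched 1.
Augmenting path P2→Q3 (+1); matched 2.
Augmenting path P3→Q6 (+1); matched 3.
Augmenting path P4→Q1→P1→Q2 (+1); matched 4.
No augmenting path remains; maximum matching = 4.
König certificate: {P1, P2, P3, Q1} is a vertex cover of size 4 (every listed pair touches it), so no matching can be larger.

4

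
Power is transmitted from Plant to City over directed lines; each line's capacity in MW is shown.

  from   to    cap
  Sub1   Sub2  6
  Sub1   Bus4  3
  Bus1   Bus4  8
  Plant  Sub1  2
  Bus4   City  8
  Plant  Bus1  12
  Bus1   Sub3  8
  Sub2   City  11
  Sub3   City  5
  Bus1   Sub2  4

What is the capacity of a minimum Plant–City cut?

Augment Plant→Sub1→Sub2→City: bottleneck 2, flow now 2.
Augment Plant→Bus1→Sub2→City: bottleneck 4, flow now 6.
Augment Plant→Bus1→Bus4→City: bottleneck 8, flow now 14.
No augmenting path remains; maximum flow = 14.
By max-flow min-cut, the minimum cut capacity equals the max flow.
In the residual graph, reachable from Plant: {Plant}.
Min-cut edges: Plant→Sub1 (2), Plant→Bus1 (12); capacity 2 + 12 = 14.

14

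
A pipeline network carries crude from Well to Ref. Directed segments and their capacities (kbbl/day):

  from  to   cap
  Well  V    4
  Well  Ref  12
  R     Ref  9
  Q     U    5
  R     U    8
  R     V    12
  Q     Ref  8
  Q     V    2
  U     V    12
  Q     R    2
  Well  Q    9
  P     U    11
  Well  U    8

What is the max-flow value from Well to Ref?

Augment Well→Ref: bottleneck 12, flow now 12.
Augment Well→Q→Ref: bottleneck 8, flow now 20.
Augment Well→Q→R→Ref: bottleneck 1, flow now 21.
No augmenting path remains; maximum flow = 21.
In the residual graph, reachable from Well: {Well, U, V}.
Min-cut edges: Well→Q (9), Well→Ref (12); capacity 9 + 12 = 21.
This cut is saturated, so no flow can exceed 21.

21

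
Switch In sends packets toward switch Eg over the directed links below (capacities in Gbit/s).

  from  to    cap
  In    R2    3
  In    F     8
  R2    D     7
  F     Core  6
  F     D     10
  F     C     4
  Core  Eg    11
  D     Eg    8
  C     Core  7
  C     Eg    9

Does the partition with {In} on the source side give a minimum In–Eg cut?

Given cut capacity: 3 + 8 = 11.
Augment In→R2→D→Eg: bottleneck 3, flow now 3.
Augment In→F→Core→Eg: bottleneck 6, flow now 9.
Augment In→F→D→Eg: bottleneck 2, flow now 11.
No augmenting path remains; maximum flow = 11.
Cut capacity 11 equals the max flow, so it is a minimum cut.

Yes — it is a minimum cut (capacity 11).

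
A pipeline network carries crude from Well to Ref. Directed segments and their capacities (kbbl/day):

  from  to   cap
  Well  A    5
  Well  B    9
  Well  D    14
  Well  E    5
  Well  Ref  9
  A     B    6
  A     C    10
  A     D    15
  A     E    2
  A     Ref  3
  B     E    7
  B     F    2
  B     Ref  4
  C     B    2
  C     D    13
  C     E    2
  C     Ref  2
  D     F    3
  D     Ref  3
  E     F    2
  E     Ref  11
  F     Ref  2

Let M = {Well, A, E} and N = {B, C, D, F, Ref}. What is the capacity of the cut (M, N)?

Edges leaving {Well, A, E}: Well→B (9), Well→D (14), Well→Ref (9), A→B (6), A→C (10), A→D (15), A→Ref (3), E→F (2), E→Ref (11).
Cut capacity = 9 + 14 + 9 + 6 + 10 + 15 + 3 + 2 + 11 = 79.

79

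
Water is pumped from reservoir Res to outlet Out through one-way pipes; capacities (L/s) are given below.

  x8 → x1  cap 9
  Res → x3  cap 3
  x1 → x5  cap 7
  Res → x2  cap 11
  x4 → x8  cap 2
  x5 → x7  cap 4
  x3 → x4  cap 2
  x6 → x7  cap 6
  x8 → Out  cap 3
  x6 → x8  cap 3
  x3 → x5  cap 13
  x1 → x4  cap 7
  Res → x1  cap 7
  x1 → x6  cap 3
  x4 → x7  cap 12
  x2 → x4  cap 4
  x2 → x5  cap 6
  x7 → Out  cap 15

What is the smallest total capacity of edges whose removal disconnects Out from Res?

Augment Res→x1→x4→x7→Out: bottleneck 7, flow now 7.
Augment Res→x2→x4→x7→Out: bottleneck 4, flow now 11.
Augment Res→x2→x5→x7→Out: bottleneck 4, flow now 15.
Augment Res→x3→x4→x8→Out: bottleneck 2, flow now 17.
No augmenting path remains; maximum flow = 17.
By max-flow min-cut, the minimum cut capacity equals the max flow.
In the residual graph, reachable from Res: {Res, x2, x3, x5}.
Min-cut edges: Res→x1 (7), x2→x4 (4), x3→x4 (2), x5→x7 (4); capacity 7 + 4 + 2 + 4 = 17.

17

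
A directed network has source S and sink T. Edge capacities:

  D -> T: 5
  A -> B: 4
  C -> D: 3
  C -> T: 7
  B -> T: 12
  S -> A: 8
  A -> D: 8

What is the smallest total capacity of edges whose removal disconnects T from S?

8

Augment S→A→B→T: bottleneck 4, flow now 4.
Augment S→A→D→T: bottleneck 4, flow now 8.
No augmenting path remains; maximum flow = 8.
By max-flow min-cut, the minimum cut capacity equals the max flow.
In the residual graph, reachable from S: {S}.
Min-cut edges: S→A (8); capacity 8 = 8.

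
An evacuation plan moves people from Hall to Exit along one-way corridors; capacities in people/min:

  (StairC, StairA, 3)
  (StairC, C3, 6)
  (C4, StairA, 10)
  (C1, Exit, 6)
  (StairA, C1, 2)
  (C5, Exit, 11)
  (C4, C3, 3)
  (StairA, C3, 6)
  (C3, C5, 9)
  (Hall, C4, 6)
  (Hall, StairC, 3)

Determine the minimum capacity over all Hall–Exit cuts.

Augment Hall→StairC→C3→C5→Exit: bottleneck 3, flow now 3.
Augment Hall→C4→C3→C5→Exit: bottleneck 3, flow now 6.
Augment Hall→C4→StairA→C1→Exit: bottleneck 2, flow now 8.
Augment Hall→C4→StairA→C3→C5→Exit: bottleneck 1, flow now 9.
No augmenting path remains; maximum flow = 9.
By max-flow min-cut, the minimum cut capacity equals the max flow.
In the residual graph, reachable from Hall: {Hall}.
Min-cut edges: Hall→StairC (3), Hall→C4 (6); capacity 3 + 6 = 9.

9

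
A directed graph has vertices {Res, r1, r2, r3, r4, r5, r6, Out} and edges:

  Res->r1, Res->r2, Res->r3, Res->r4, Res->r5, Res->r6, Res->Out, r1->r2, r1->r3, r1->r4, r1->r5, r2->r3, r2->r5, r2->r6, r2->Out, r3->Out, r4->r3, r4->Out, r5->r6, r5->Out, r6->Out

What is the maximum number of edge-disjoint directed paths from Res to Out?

Assign every edge capacity 1; by Menger, the answer equals the max flow.
Path Res→Out (+1); total 1.
Path Res→r2→Out (+1); total 2.
Path Res→r3→Out (+1); total 3.
Path Res→r4→Out (+1); total 4.
Path Res→r5→Out (+1); total 5.
Path Res→r6→Out (+1); total 6.
No residual Res→Out path; max flow = 6.
Certifying cut of size 6: {Res→Out, r2→Out, r3→Out, r4→Out, r5→Out, r6→Out}.

6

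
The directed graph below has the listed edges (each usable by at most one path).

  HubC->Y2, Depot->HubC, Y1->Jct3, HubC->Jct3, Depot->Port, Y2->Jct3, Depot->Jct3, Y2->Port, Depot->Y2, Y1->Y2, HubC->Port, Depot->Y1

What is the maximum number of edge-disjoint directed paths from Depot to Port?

3

Assign every edge capacity 1; by Menger, the answer equals the max flow.
Path Depot→Port (+1); total 1.
Path Depot→HubC→Port (+1); total 2.
Path Depot→Y2→Port (+1); total 3.
No residual Depot→Port path; max flow = 3.
Certifying cut of size 3: {Depot→HubC, Depot→Port, Y2→Port}.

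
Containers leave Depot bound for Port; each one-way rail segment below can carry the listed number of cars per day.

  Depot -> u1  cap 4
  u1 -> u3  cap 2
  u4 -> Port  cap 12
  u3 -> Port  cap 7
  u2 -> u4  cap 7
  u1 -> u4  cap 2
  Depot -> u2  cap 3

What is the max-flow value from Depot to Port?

Augment Depot→u1→u3→Port: bottleneck 2, flow now 2.
Augment Depot→u1→u4→Port: bottleneck 2, flow now 4.
Augment Depot→u2→u4→Port: bottleneck 3, flow now 7.
No augmenting path remains; maximum flow = 7.
In the residual graph, reachable from Depot: {Depot}.
Min-cut edges: Depot→u1 (4), Depot→u2 (3); capacity 4 + 3 = 7.
This cut is saturated, so no flow can exceed 7.

7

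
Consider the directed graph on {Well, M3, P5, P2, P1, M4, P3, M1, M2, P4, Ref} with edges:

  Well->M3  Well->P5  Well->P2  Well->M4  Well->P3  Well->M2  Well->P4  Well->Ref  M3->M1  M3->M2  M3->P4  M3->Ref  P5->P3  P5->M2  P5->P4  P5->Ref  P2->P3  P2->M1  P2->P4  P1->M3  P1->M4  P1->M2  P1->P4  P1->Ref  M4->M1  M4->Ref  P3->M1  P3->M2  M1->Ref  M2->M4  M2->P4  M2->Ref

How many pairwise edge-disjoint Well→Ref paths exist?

6

Assign every edge capacity 1; by Menger, the answer equals the max flow.
Path Well→Ref (+1); total 1.
Path Well→M3→Ref (+1); total 2.
Path Well→P5→Ref (+1); total 3.
Path Well→M4→Ref (+1); total 4.
Path Well→M2→Ref (+1); total 5.
Path Well→P2→M1→Ref (+1); total 6.
No residual Well→Ref path; max flow = 6.
Certifying cut of size 6: {M1→Ref, M2→Ref, M4→Ref, Well→M3, Well→P5, Well→Ref}.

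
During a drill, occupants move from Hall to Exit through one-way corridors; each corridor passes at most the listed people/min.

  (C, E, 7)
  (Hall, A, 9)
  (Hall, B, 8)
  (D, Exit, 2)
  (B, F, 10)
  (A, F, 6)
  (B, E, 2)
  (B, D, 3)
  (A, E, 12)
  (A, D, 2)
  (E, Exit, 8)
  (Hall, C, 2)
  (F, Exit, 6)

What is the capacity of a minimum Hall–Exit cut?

16

Augment Hall→A→D→Exit: bottleneck 2, flow now 2.
Augment Hall→A→E→Exit: bottleneck 7, flow now 9.
Augment Hall→B→E→Exit: bottleneck 1, flow now 10.
Augment Hall→B→F→Exit: bottleneck 6, flow now 16.
No augmenting path remains; maximum flow = 16.
By max-flow min-cut, the minimum cut capacity equals the max flow.
In the residual graph, reachable from Hall: {Hall, A, B, C, D, E, F}.
Min-cut edges: D→Exit (2), E→Exit (8), F→Exit (6); capacity 2 + 8 + 6 = 16.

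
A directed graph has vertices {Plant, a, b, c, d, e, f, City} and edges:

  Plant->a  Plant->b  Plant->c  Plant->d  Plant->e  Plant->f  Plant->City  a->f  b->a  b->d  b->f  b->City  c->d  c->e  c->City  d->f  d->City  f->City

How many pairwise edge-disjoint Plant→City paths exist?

Assign every edge capacity 1; by Menger, the answer equals the max flow.
Path Plant→City (+1); total 1.
Path Plant→b→City (+1); total 2.
Path Plant→c→City (+1); total 3.
Path Plant→d→City (+1); total 4.
Path Plant→f→City (+1); total 5.
No residual Plant→City path; max flow = 5.
Certifying cut of size 5: {Plant→City, Plant→b, Plant→c, Plant→d, f→City}.

5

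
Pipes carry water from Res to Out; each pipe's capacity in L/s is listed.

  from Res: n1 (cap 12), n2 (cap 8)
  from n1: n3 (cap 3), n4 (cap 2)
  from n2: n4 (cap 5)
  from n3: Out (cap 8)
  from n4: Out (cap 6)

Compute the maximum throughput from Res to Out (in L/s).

Augment Res→n1→n3→Out: bottleneck 3, flow now 3.
Augment Res→n1→n4→Out: bottleneck 2, flow now 5.
Augment Res→n2→n4→Out: bottleneck 4, flow now 9.
No augmenting path remains; maximum flow = 9.
In the residual graph, reachable from Res: {Res, n1, n2, n4}.
Min-cut edges: n1→n3 (3), n4→Out (6); capacity 3 + 6 = 9.
This cut is saturated, so no flow can exceed 9.

9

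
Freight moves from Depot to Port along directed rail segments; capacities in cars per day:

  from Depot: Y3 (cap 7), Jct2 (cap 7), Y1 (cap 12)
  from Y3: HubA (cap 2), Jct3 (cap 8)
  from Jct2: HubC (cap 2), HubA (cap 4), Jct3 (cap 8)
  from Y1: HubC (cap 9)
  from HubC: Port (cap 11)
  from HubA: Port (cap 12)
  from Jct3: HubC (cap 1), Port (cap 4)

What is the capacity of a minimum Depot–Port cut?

Augment Depot→Y3→HubA→Port: bottleneck 2, flow now 2.
Augment Depot→Y3→Jct3→Port: bottleneck 4, flow now 6.
Augment Depot→Jct2→HubC→Port: bottleneck 2, flow now 8.
Augment Depot→Jct2→HubA→Port: bottleneck 4, flow now 12.
Augment Depot→Y1→HubC→Port: bottleneck 9, flow now 21.
No augmenting path remains; maximum flow = 21.
By max-flow min-cut, the minimum cut capacity equals the max flow.
In the residual graph, reachable from Depot: {Depot, Y3, Jct2, Y1, HubC, Jct3}.
Min-cut edges: Y3→HubA (2), Jct2→HubA (4), HubC→Port (11), Jct3→Port (4); capacity 2 + 4 + 11 + 4 = 21.

21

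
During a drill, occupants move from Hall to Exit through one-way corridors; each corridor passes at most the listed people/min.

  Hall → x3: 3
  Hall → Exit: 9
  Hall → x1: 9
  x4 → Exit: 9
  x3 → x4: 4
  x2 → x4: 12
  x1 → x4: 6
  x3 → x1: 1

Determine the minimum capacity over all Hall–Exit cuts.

Augment Hall→Exit: bottleneck 9, flow now 9.
Augment Hall→x1→x4→Exit: bottleneck 6, flow now 15.
Augment Hall→x3→x4→Exit: bottleneck 3, flow now 18.
No augmenting path remains; maximum flow = 18.
By max-flow min-cut, the minimum cut capacity equals the max flow.
In the residual graph, reachable from Hall: {Hall, x1}.
Min-cut edges: Hall→x3 (3), Hall→Exit (9), x1→x4 (6); capacity 3 + 9 + 6 = 18.

18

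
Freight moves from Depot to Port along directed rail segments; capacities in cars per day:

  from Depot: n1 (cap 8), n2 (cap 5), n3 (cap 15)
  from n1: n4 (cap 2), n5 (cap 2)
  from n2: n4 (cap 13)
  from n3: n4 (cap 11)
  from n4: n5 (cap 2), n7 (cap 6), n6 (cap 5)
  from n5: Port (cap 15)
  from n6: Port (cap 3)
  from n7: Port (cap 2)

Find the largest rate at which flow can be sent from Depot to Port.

9

Augment Depot→n1→n5→Port: bottleneck 2, flow now 2.
Augment Depot→n1→n4→n5→Port: bottleneck 2, flow now 4.
Augment Depot→n2→n4→n6→Port: bottleneck 3, flow now 7.
Augment Depot→n2→n4→n7→Port: bottleneck 2, flow now 9.
No augmenting path remains; maximum flow = 9.
In the residual graph, reachable from Depot: {Depot, n1, n2, n3, n4, n6, n7}.
Min-cut edges: n1→n5 (2), n4→n5 (2), n6→Port (3), n7→Port (2); capacity 2 + 2 + 3 + 2 = 9.
This cut is saturated, so no flow can exceed 9.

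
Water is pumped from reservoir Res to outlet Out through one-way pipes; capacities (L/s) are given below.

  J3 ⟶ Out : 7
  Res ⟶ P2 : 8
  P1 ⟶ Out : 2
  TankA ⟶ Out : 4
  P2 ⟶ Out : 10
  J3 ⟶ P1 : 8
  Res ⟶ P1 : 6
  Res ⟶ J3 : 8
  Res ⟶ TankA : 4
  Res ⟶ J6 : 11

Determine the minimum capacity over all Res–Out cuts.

Augment Res→J3→Out: bottleneck 7, flow now 7.
Augment Res→P1→Out: bottleneck 2, flow now 9.
Augment Res→P2→Out: bottleneck 8, flow now 17.
Augment Res→TankA→Out: bottleneck 4, flow now 21.
No augmenting path remains; maximum flow = 21.
By max-flow min-cut, the minimum cut capacity equals the max flow.
In the residual graph, reachable from Res: {Res, J6, J3, P1}.
Min-cut edges: Res→P2 (8), Res→TankA (4), J3→Out (7), P1→Out (2); capacity 8 + 4 + 7 + 2 = 21.

21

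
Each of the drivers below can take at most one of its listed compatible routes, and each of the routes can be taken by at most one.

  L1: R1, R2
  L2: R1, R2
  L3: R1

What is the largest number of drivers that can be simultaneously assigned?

Unit-capacity flow: source→left, listed edges, right→sink; max matching = max flow.
Augmenting path L1→R1 (+1); matched 1.
Augmenting path L2→R2 (+1); matched 2.
No augmenting path remains; maximum matching = 2.
König certificate: {R1, R2} is a vertex cover of size 2 (every listed pair touches it), so no matching can be larger.

2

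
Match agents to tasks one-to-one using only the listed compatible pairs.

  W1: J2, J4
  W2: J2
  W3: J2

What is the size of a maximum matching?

2

Unit-capacity flow: source→left, listed edges, right→sink; max matching = max flow.
Augmenting path W1→J2 (+1); matched 1.
Augmenting path W2→J2→W1→J4 (+1); matched 2.
No augmenting path remains; maximum matching = 2.
König certificate: {W1, J2} is a vertex cover of size 2 (every listed pair touches it), so no matching can be larger.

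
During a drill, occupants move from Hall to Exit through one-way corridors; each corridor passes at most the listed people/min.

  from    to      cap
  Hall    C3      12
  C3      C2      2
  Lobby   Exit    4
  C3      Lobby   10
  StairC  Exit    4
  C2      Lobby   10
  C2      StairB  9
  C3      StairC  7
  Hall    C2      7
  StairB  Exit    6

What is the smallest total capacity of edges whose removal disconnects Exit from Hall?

14

Augment Hall→C2→Lobby→Exit: bottleneck 4, flow now 4.
Augment Hall→C2→StairB→Exit: bottleneck 3, flow now 7.
Augment Hall→C3→StairC→Exit: bottleneck 4, flow now 11.
Augment Hall→C3→C2→StairB→Exit: bottleneck 2, flow now 13.
Augment Hall→C3→Lobby→C2→StairB→Exit: bottleneck 1, flow now 14. (uses reverse residual edge)
No augmenting path remains; maximum flow = 14.
By max-flow min-cut, the minimum cut capacity equals the max flow.
In the residual graph, reachable from Hall: {Hall, C2, C3, StairC, Lobby, StairB}.
Min-cut edges: StairC→Exit (4), Lobby→Exit (4), StairB→Exit (6); capacity 4 + 4 + 6 = 14.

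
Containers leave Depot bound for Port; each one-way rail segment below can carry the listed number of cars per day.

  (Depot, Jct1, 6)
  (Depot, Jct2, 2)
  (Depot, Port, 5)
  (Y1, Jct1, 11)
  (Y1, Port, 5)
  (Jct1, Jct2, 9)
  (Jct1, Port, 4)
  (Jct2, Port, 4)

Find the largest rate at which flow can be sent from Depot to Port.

13

Augment Depot→Port: bottleneck 5, flow now 5.
Augment Depot→Jct1→Port: bottleneck 4, flow now 9.
Augment Depot→Jct2→Port: bottleneck 2, flow now 11.
Augment Depot→Jct1→Jct2→Port: bottleneck 2, flow now 13.
No augmenting path remains; maximum flow = 13.
In the residual graph, reachable from Depot: {Depot}.
Min-cut edges: Depot→Jct1 (6), Depot→Jct2 (2), Depot→Port (5); capacity 6 + 2 + 5 = 13.
This cut is saturated, so no flow can exceed 13.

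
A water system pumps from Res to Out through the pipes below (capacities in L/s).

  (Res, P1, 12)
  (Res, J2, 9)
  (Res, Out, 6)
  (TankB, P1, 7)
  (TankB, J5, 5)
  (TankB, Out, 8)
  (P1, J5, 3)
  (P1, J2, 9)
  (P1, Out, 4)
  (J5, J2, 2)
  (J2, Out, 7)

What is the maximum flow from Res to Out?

Augment Res→Out: bottleneck 6, flow now 6.
Augment Res→P1→Out: bottleneck 4, flow now 10.
Augment Res→J2→Out: bottleneck 7, flow now 17.
No augmenting path remains; maximum flow = 17.
In the residual graph, reachable from Res: {Res, P1, J5, J2}.
Min-cut edges: Res→Out (6), P1→Out (4), J2→Out (7); capacity 6 + 4 + 7 = 17.
This cut is saturated, so no flow can exceed 17.

17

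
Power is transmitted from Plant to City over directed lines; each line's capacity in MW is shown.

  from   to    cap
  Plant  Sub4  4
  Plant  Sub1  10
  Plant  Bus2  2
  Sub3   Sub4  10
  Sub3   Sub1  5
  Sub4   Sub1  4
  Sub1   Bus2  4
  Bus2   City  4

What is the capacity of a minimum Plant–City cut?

Augment Plant→Bus2→City: bottleneck 2, flow now 2.
Augment Plant→Sub1→Bus2→City: bottleneck 2, flow now 4.
No augmenting path remains; maximum flow = 4.
By max-flow min-cut, the minimum cut capacity equals the max flow.
In the residual graph, reachable from Plant: {Plant, Sub4, Sub1, Bus2}.
Min-cut edges: Bus2→City (4); capacity 4 = 4.

4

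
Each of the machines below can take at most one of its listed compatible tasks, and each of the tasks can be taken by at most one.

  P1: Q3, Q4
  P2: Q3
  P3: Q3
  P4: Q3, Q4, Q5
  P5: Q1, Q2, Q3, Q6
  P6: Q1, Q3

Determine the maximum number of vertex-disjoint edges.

Unit-capacity flow: source→left, listed edges, right→sink; max matching = max flow.
Augmenting path P1→Q3 (+1); matched 1.
Augmenting path P4→Q4 (+1); matched 2.
Augmenting path P5→Q1 (+1); matched 3.
Augmenting path P6→Q1→P5→Q2 (+1); matched 4.
Augmenting path P2→Q3→P1→Q4→P4→Q5 (+1); matched 5.
No augmenting path remains; maximum matching = 5.
König certificate: {P1, P4, P5, P6, Q3} is a vertex cover of size 5 (every listed pair touches it), so no matching can be larger.

5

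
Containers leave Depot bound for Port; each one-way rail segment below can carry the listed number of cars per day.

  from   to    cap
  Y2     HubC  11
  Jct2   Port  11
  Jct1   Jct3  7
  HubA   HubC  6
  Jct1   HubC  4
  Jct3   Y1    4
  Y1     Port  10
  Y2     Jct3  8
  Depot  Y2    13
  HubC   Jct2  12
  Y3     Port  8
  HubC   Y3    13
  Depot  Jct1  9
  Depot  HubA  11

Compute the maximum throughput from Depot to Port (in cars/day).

Augment Depot→Y2→HubC→Jct2→Port: bottleneck 11, flow now 11.
Augment Depot→Y2→Jct3→Y1→Port: bottleneck 2, flow now 13.
Augment Depot→Jct1→HubC→Y3→Port: bottleneck 4, flow now 17.
Augment Depot→Jct1→Jct3→Y1→Port: bottleneck 2, flow now 19.
Augment Depot→HubA→HubC→Y3→Port: bottleneck 4, flow now 23.
No augmenting path remains; maximum flow = 23.
In the residual graph, reachable from Depot: {Depot, Y2, Jct1, HubA, HubC, Jct3, Jct2, Y3}.
Min-cut edges: Jct3→Y1 (4), Jct2→Port (11), Y3→Port (8); capacity 4 + 11 + 8 = 23.
This cut is saturated, so no flow can exceed 23.

23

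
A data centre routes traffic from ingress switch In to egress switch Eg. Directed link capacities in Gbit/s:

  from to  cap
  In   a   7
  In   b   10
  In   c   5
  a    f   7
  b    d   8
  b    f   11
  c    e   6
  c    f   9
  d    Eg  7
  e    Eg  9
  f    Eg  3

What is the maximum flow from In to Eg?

15

Augment In→a→f→Eg: bottleneck 3, flow now 3.
Augment In→b→d→Eg: bottleneck 7, flow now 10.
Augment In→c→e→Eg: bottleneck 5, flow now 15.
No augmenting path remains; maximum flow = 15.
In the residual graph, reachable from In: {In, a, b, d, f}.
Min-cut edges: In→c (5), d→Eg (7), f→Eg (3); capacity 5 + 7 + 3 = 15.
This cut is saturated, so no flow can exceed 15.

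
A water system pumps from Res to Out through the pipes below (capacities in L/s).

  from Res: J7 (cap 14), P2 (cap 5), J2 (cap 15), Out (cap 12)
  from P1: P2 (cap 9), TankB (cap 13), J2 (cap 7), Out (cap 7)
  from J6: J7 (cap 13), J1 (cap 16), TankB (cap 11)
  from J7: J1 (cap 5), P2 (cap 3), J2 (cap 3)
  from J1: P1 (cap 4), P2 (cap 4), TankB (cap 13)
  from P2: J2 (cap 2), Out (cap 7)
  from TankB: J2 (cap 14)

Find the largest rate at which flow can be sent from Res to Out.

23

Augment Res→Out: bottleneck 12, flow now 12.
Augment Res→P2→Out: bottleneck 5, flow now 17.
Augment Res→J7→P2→Out: bottleneck 2, flow now 19.
Augment Res→J7→J1→P1→Out: bottleneck 4, flow now 23.
No augmenting path remains; maximum flow = 23.
In the residual graph, reachable from Res: {Res, J7, J1, P2, TankB, J2}.
Min-cut edges: Res→Out (12), J1→P1 (4), P2→Out (7); capacity 12 + 4 + 7 = 23.
This cut is saturated, so no flow can exceed 23.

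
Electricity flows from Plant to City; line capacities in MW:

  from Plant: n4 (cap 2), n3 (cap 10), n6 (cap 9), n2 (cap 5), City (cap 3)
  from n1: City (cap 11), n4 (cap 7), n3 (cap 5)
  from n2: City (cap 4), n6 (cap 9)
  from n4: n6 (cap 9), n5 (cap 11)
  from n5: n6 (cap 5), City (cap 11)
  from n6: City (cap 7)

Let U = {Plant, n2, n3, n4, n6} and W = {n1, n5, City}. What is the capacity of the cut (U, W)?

Edges leaving {Plant, n2, n3, n4, n6}: Plant→City (3), n2→City (4), n4→n5 (11), n6→City (7).
Cut capacity = 3 + 4 + 11 + 7 = 25.

25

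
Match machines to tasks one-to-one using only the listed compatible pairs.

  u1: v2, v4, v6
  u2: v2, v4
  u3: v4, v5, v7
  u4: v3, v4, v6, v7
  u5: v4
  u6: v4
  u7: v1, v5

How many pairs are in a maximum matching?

Unit-capacity flow: source→left, listed edges, right→sink; max matching = max flow.
Augmenting path u1→v2 (+1); matched 1.
Augmenting path u2→v4 (+1); matched 2.
Augmenting path u3→v5 (+1); matched 3.
Augmenting path u4→v3 (+1); matched 4.
Augmenting path u7→v1 (+1); matched 5.
Augmenting path u5→v4→u2→v2→u1→v6 (+1); matched 6.
No augmenting path remains; maximum matching = 6.
König certificate: {u1, u2, u3, u4, u7, v4} is a vertex cover of size 6 (every listed pair touches it), so no matching can be larger.

6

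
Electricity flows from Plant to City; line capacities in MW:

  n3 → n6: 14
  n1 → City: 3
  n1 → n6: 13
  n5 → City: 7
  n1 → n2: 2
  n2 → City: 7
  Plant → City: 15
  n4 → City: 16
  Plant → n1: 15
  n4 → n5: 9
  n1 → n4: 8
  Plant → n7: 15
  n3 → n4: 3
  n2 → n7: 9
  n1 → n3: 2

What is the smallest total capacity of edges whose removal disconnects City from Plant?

Augment Plant→City: bottleneck 15, flow now 15.
Augment Plant→n1→City: bottleneck 3, flow now 18.
Augment Plant→n1→n2→City: bottleneck 2, flow now 20.
Augment Plant→n1→n4→City: bottleneck 8, flow now 28.
Augment Plant→n1→n3→n4→City: bottleneck 2, flow now 30.
No augmenting path remains; maximum flow = 30.
By max-flow min-cut, the minimum cut capacity equals the max flow.
In the residual graph, reachable from Plant: {Plant, n7}.
Min-cut edges: Plant→n1 (15), Plant→City (15); capacity 15 + 15 = 30.

30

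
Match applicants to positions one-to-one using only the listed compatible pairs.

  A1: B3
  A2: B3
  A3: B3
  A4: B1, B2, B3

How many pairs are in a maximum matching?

Unit-capacity flow: source→left, listed edges, right→sink; max matching = max flow.
Augmenting path A1→B3 (+1); matched 1.
Augmenting path A4→B1 (+1); matched 2.
No augmenting path remains; maximum matching = 2.
König certificate: {A4, B3} is a vertex cover of size 2 (every listed pair touches it), so no matching can be larger.

2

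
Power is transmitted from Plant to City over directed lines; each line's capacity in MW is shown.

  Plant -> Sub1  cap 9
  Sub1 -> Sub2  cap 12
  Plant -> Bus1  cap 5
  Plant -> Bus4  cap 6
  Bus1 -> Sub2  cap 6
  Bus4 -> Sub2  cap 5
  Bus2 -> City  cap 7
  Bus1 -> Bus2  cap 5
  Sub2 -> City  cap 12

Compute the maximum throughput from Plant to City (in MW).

Augment Plant→Sub1→Sub2→City: bottleneck 9, flow now 9.
Augment Plant→Bus4→Sub2→City: bottleneck 3, flow now 12.
Augment Plant→Bus1→Bus2→City: bottleneck 5, flow now 17.
No augmenting path remains; maximum flow = 17.
In the residual graph, reachable from Plant: {Plant, Sub1, Bus4, Sub2}.
Min-cut edges: Plant→Bus1 (5), Sub2→City (12); capacity 5 + 12 = 17.
This cut is saturated, so no flow can exceed 17.

17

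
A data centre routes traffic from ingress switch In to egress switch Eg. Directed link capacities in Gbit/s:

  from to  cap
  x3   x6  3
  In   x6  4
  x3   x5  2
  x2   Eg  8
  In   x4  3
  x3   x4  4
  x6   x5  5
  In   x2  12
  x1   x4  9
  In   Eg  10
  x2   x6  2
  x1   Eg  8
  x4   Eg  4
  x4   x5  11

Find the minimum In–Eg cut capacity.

21

Augment In→Eg: bottleneck 10, flow now 10.
Augment In→x2→Eg: bottleneck 8, flow now 18.
Augment In→x4→Eg: bottleneck 3, flow now 21.
No augmenting path remains; maximum flow = 21.
By max-flow min-cut, the minimum cut capacity equals the max flow.
In the residual graph, reachable from In: {In, x2, x5, x6}.
Min-cut edges: In→x4 (3), In→Eg (10), x2→Eg (8); capacity 3 + 10 + 8 = 21.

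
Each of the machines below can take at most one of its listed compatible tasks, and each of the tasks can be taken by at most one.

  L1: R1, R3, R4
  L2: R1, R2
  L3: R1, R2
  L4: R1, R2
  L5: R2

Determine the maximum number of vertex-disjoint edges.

Unit-capacity flow: source→left, listed edges, right→sink; max matching = max flow.
Augmenting path L1→R1 (+1); matched 1.
Augmenting path L2→R2 (+1); matched 2.
Augmenting path L3→R1→L1→R3 (+1); matched 3.
No augmenting path remains; maximum matching = 3.
König certificate: {L1, R1, R2} is a vertex cover of size 3 (every listed pair touches it), so no matching can be larger.

3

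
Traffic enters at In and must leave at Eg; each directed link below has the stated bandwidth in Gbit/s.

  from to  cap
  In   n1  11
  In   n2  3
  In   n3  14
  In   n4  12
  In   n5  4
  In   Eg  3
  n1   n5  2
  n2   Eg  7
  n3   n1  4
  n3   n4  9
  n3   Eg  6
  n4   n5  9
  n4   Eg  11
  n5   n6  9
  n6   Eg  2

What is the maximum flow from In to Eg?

Augment In→Eg: bottleneck 3, flow now 3.
Augment In→n2→Eg: bottleneck 3, flow now 6.
Augment In→n3→Eg: bottleneck 6, flow now 12.
Augment In→n4→Eg: bottleneck 11, flow now 23.
Augment In→n5→n6→Eg: bottleneck 2, flow now 25.
No augmenting path remains; maximum flow = 25.
In the residual graph, reachable from In: {In, n1, n3, n4, n5, n6}.
Min-cut edges: In→n2 (3), In→Eg (3), n3→Eg (6), n4→Eg (11), n6→Eg (2); capacity 3 + 3 + 6 + 11 + 2 = 25.
This cut is saturated, so no flow can exceed 25.

25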